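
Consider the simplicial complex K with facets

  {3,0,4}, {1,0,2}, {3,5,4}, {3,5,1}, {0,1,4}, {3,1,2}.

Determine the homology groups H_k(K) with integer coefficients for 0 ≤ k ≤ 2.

We work with the vertex ordering 0 < 1 < 2 < 3 < 4 < 5. The simplices of K, each written with vertices in increasing order, are:

  0-simplices (6): [0], [1], [2], [3], [4], [5]
  1-simplices (12): [0,1], [0,2], [0,3], [0,4], [1,2], [1,3], [1,4], [1,5], [2,3], [3,4], [3,5], [4,5]
  2-simplices (6): [0,1,2], [0,1,4], [0,3,4], [1,2,3], [1,3,5], [3,4,5]

Hence C_0 ≅ Z^6, C_1 ≅ Z^12, C_2 ≅ Z^6.

∂_1: C_1 → C_0 is given by ∂[p,q] = [q] − [p]. For instance
  ∂[0,1] = [1] − [0].
As a 6×12 matrix over Z this has rank 5, with invariant factors (1,1,1,1,1).

The boundary map ∂_2: C_2 → C_1 maps a triangle to the signed sum of its edges. For instance
  ∂[3,4,5] = [4,5] − [3,5] + [3,4],
  ∂[1,3,5] = [3,5] − [1,5] + [1,3].
The resulting 12×6 matrix has rank 6, and its Smith normal form has invariant factors (1,1,1,1,1,1).

From H_k ≅ ker(∂_k) / im(∂_{k+1}) we obtain:

  H_0: rank C_0 − rank ∂_1 = 6 − 5 = 1, and the invariant factors of ∂_1 are all 1, so H_0 = Z.
  H_1: rank ker ∂_1 − rank ∂_2 = (12 − 5) − 6 = 1, and the invariant factors of ∂_2 are all 1, so H_1 = Z.
  H_2: rank ker ∂_2 − rank ∂_3 = (6 − 6) − 0 = 0, and there is no ∂_3, so H_2 = 0.

H_0 = Z,  H_1 = Z,  H_2 = 0.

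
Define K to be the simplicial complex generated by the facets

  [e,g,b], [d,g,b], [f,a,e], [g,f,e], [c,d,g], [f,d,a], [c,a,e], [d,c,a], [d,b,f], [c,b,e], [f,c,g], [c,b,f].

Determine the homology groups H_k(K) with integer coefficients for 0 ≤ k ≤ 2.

H_0 = Z,  H_1 = Z/2Z,  H_2 = 0.

Fix the vertex order a < b < c < d < e < f < g and write every simplex with vertices in increasing order. Then dim K = 2 and the simplices of K are:

  0-simplices (7): a, b, c, d, e, f, g
  1-simplices (18): ac, ad, ae, af, bc, bd, be, bf, bg, cd, ce, cf, cg, df, dg, ef, eg, fg
  2-simplices (12): acd, ace, adf, aef, bce, bcf, bdf, bdg, beg, cdg, cfg, efg

so the chain groups are C_0 ≅ Z^7, C_1 ≅ Z^18, C_2 ≅ Z^12.

The boundary map ∂_1: C_1 → C_0 maps an edge to its endpoints' difference, ∂[p,q] = q − p.
This gives a 7×18 integer matrix of rank 6; reducing to Smith normal form yields diagonal entries (1,1,1,1,1,1).

Boundary ∂_2: C_2 → C_1 sends each 2-simplex [p,q,r] to [q,r] − [p,r] + [p,q]. For instance
  ∂cdg = dg − cg + cd,
  ∂ace = ce − ae + ac.
The resulting 18×12 matrix has rank 12, and its Smith normal form has invariant factors (1,1,1,1,1,1,1,1,1,1,1,2).

From H_k ≅ ker(∂_k) / im(∂_{k+1}) we obtain:

  H_0: rank C_0 − rank ∂_1 = 7 − 6 = 1, and the invariant factors of ∂_1 are all 1, so H_0 ≅ Z.
  H_1: rank ker ∂_1 − rank ∂_2 = (18 − 6) − 12 = 0, and ∂_2 has invariant factor 2 > 1, so H_1 ≅ Z/2Z.
  H_2: rank ker ∂_2 − rank ∂_3 = (12 − 12) − 0 = 0, and there is no ∂_3, so H_2 ≅ 0.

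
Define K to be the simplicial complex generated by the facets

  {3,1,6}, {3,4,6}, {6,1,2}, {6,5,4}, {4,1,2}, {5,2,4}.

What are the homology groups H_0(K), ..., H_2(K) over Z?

H_0 ≅ Z,  H_1 ≅ Z,  H_2 = 0.

K has 6 vertices, 12 edges, 6 triangles.
rank ∂_0 = 0, rank ∂_1 = 5 ⇒ b_0 = 6 − 0 − 5 = 1; all invariant factors of ∂_1 are 1 so no torsion. So H_0 = Z.
rank ∂_1 = 5, rank ∂_2 = 6 ⇒ b_1 = 12 − 5 − 6 = 1; all invariant factors of ∂_2 are 1 so no torsion. So H_1 = Z.
rank ∂_2 = 6, rank ∂_3 = 0 ⇒ b_2 = 6 − 6 − 0 = 0. So H_2 = 0.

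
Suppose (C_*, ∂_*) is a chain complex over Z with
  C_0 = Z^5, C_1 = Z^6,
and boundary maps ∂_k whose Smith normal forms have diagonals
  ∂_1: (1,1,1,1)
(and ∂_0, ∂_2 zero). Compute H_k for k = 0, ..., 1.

H_0 ≅ Z,  H_1 ≅ Z^2.

H_0: b_0 = 5 − 0 − 4 = 1; torsion from ∂_1 factors > 1: none. So H_0 ≅ Z.
H_1: b_1 = 6 − 4 − 0 = 2; torsion from ∂_2 factors > 1: none. So H_1 ≅ Z^2.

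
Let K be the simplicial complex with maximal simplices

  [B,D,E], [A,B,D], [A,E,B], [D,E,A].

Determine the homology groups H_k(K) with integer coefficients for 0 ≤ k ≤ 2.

H_0 ≅ Z,  H_1 = 0,  H_2 ≅ Z.

We work with the vertex ordering A < B < D < E. The simplices of K, each written with vertices in increasing order, are:

  0-simplices (4): A, B, D, E
  1-simplices (6): AB, AD, AE, BD, BE, DE
  2-simplices (4): ABD, ABE, ADE, BDE

giving chain groups C_0 ≅ Z^4, C_1 ≅ Z^6, C_2 ≅ Z^4.

∂_1: C_1 → C_0 sends each edge [p,q] (with p < q) to q − p.
As a 4×6 matrix over Z this has rank 3, with invariant factors (1,1,1).

Boundary ∂_2: C_2 → C_1 sends each 2-simplex [p,q,r] to [q,r] − [p,r] + [p,q]. For instance
  ∂ABD = BD − AD + AB,
  ∂ABE = BE − AE + AB.
This gives a 6×4 integer matrix of rank 3; reducing to Smith normal form yields diagonal entries (1,1,1).

From H_k ≅ ker(∂_k) / im(∂_{k+1}) we obtain:

  H_0: rank C_0 − rank ∂_1 = 4 − 3 = 1, and the invariant factors of ∂_1 are all 1, so H_0 = Z.
  H_1: rank ker ∂_1 − rank ∂_2 = (6 − 3) − 3 = 0, and the invariant factors of ∂_2 are all 1, so H_1 = 0.
  H_2: rank ker ∂_2 − rank ∂_3 = (4 − 3) − 0 = 1, and there is no ∂_3, so H_2 = Z.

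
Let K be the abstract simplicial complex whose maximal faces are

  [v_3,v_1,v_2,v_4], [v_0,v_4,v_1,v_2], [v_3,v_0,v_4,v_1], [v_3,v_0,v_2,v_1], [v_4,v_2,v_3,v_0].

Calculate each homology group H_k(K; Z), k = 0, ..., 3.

H_0 = Z,  H_1 = 0,  H_2 = 0,  H_3 = Z.

K has 5 vertices, 10 edges, 10 triangles, 5 3-simplices.
rank ∂_0 = 0, rank ∂_1 = 4 ⇒ b_0 = 5 − 0 − 4 = 1; all invariant factors of ∂_1 are 1 so no torsion. So H_0 ≅ Z.
rank ∂_1 = 4, rank ∂_2 = 6 ⇒ b_1 = 10 − 4 − 6 = 0; all invariant factors of ∂_2 are 1 so no torsion. So H_1 ≅ 0.
rank ∂_2 = 6, rank ∂_3 = 4 ⇒ b_2 = 10 − 6 − 4 = 0; all invariant factors of ∂_3 are 1 so no torsion. So H_2 ≅ 0.
rank ∂_3 = 4, rank ∂_4 = 0 ⇒ b_3 = 5 − 4 − 0 = 1. So H_3 ≅ Z.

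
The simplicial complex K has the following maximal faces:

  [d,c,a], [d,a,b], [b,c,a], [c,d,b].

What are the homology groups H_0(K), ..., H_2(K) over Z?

H_0 = Z,  H_1 = 0,  H_2 = Z.

Order the vertices as a < b < c < d. Listing each simplex with vertices in this order, K has dimension 2 with simplices:

  0-simplices (4): a, b, c, d
  1-simplices (6): ab, ac, ad, bc, bd, cd
  2-simplices (4): abc, abd, acd, bcd

Hence C_0 ≅ Z^4, C_1 ≅ Z^6, C_2 ≅ Z^4.

The boundary map ∂_1: C_1 → C_0 maps an edge to its endpoints' difference, ∂[p,q] = q − p.
The 4×6 boundary matrix has rank 3 and Smith normal form diag(1,1,1).

Boundary ∂_2: C_2 → C_1 acts by ∂[p,q,r] = [q,r] − [p,r] + [p,q]. For instance
  ∂bcd = cd − bd + bc,
  ∂acd = cd − ad + ac.
The 6×4 boundary matrix has rank 3 and Smith normal form diag(1,1,1).

Reading off H_k = ker ∂_k / im ∂_{k+1}:

  H_0: rank C_0 − rank ∂_1 = 4 − 3 = 1, and the invariant factors of ∂_1 are all 1, so H_0 ≅ Z.
  H_1: rank ker ∂_1 − rank ∂_2 = (6 − 3) − 3 = 0, and the invariant factors of ∂_2 are all 1, so H_1 ≅ 0.
  H_2: rank ker ∂_2 − rank ∂_3 = (4 − 3) − 0 = 1, and there is no ∂_3, so H_2 ≅ Z.

(K is a triangulation of the 2-sphere S^2.)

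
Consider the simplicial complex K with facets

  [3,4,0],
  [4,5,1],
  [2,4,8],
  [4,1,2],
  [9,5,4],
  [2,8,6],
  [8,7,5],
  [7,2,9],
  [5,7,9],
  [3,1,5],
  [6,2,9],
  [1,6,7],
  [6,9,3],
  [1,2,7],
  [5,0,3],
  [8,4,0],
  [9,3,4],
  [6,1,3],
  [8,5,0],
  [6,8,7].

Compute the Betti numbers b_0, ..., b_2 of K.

Order the vertices as 0 < 1 < 2 < 3 < 4 < 5 < 6 < 7 < 8 < 9. Listing each simplex with vertices in this order, K has dimension 2 with simplices:

  0-simplices (10): [0], [1], [2], [3], [4], [5], [6], [7], [8], [9]
  1-simplices (30): (30 of them)
  2-simplices (20): (20 of them)

so the chain groups are C_0 ≅ Z^10, C_1 ≅ Z^30, C_2 ≅ Z^20.

Boundary ∂_1: C_1 → C_0 is given by ∂[p,q] = [q] − [p]. For instance
  ∂[1,2] = [2] − [1].
As a 10×30 matrix over Z this has rank 9, with invariant factors (1,1,1,1,1,1,1,1,1).

∂_2: C_2 → C_1 maps a triangle to the signed sum of its edges. For instance
  ∂[5,7,8] = [7,8] − [5,8] + [5,7],
  ∂[1,4,5] = [4,5] − [1,5] + [1,4].
This gives a 30×20 integer matrix of rank 20; reducing to Smith normal form yields diagonal entries (1,1,1,1,1,1,1,1,1,1,1,1,1,1,1,1,1,1,1,2).

From H_k ≅ ker(∂_k) / im(∂_{k+1}) we obtain:

  H_0: rank C_0 − rank ∂_1 = 10 − 9 = 1, and the invariant factors of ∂_1 are all 1, so H_0 ≅ Z.
  H_1: rank ker ∂_1 − rank ∂_2 = (30 − 9) − 20 = 1, and ∂_2 has invariant factor 2 > 1, so H_1 ≅ Z ⊕ Z/2Z.
  H_2: rank ker ∂_2 − rank ∂_3 = (20 − 20) − 0 = 0, and there is no ∂_3, so H_2 ≅ 0.

Hence the Betti numbers are b_0 = 1, b_1 = 1, b_2 = 0.

b_0 = 1, b_1 = 1, b_2 = 0.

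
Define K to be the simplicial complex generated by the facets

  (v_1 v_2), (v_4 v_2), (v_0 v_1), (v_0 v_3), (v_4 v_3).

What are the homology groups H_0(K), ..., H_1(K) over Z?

H_0 ≅ Z,  H_1 ≅ Z.

Fix the vertex order v_0 < v_1 < v_2 < v_3 < v_4 and write every simplex with vertices in increasing order. Then dim K = 1 and the simplices of K are:

  0-simplices (5): [v_0], [v_1], [v_2], [v_3], [v_4]
  1-simplices (5): [v_0,v_1], [v_0,v_3], [v_1,v_2], [v_2,v_4], [v_3,v_4]

giving chain groups C_0 ≅ Z^5, C_1 ≅ Z^5.

Boundary ∂_1: C_1 → C_0 is given by ∂[p,q] = [q] − [p]. For instance
  ∂[v_1,v_2] = [v_2] − [v_1].
The resulting 5×5 matrix has rank 4, and its Smith normal form has invariant factors (1,1,1,1).

Now H_k = ker ∂_k / im ∂_{k+1}, so:

  H_0: rank C_0 − rank ∂_1 = 5 − 4 = 1, and the invariant factors of ∂_1 are all 1, so H_0 = Z.
  H_1: rank ker ∂_1 − rank ∂_2 = (5 − 4) − 0 = 1, and there is no ∂_2, so H_1 = Z.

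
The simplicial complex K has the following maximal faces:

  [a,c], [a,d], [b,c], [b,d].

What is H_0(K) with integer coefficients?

K has 4 vertices, 4 edges.
rank ∂_0 = 0, rank ∂_1 = 3 ⇒ b_0 = 4 − 0 − 3 = 1; all invariant factors of ∂_1 are 1 so no torsion. So H_0 = Z.

H_0 = Z.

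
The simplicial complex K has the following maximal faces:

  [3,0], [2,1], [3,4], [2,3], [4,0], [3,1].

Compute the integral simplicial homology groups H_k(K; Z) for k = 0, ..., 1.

H_0 = Z,  H_1 = Z^2.

We work with the vertex ordering 0 < 1 < 2 < 3 < 4. The simplices of K, each written with vertices in increasing order, are:

  0-simplices (5): [0], [1], [2], [3], [4]
  1-simplices (6): [0,3], [0,4], [1,2], [1,3], [2,3], [3,4]

Hence C_0 ≅ Z^5, C_1 ≅ Z^6.

Boundary ∂_1: C_1 → C_0 is given by ∂[p,q] = [q] − [p]. For instance
  ∂[0,3] = [3] − [0].
The resulting 5×6 matrix has rank 4, and its Smith normal form has invariant factors (1,1,1,1).

Now H_k = ker ∂_k / im ∂_{k+1}, so:

  H_0: rank C_0 − rank ∂_1 = 5 − 4 = 1, and the invariant factors of ∂_1 are all 1, so H_0 ≅ Z.
  H_1: rank ker ∂_1 − rank ∂_2 = (6 − 4) − 0 = 2, and there is no ∂_2, so H_1 ≅ Z^2.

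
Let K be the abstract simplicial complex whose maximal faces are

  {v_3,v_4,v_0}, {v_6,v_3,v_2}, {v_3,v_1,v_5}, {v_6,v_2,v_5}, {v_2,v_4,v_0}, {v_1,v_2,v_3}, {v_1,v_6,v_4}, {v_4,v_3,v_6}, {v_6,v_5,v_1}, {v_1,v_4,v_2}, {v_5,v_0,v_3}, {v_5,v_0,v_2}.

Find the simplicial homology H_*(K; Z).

We work with the vertex ordering v_0 < v_1 < v_2 < v_3 < v_4 < v_5 < v_6. The simplices of K, each written with vertices in increasing order, are:

  0-simplices (7): [v_0], [v_1], [v_2], [v_3], [v_4], [v_5], [v_6]
  1-simplices (18): (18 of them)
  2-simplices (12): (12 of them)

so the chain groups are C_0 ≅ Z^7, C_1 ≅ Z^18, C_2 ≅ Z^12.

Boundary ∂_1: C_1 → C_0 maps an edge to its endpoints' difference, ∂[p,q] = q − p.
This gives a 7×18 integer matrix of rank 6; reducing to Smith normal form yields diagonal entries (1,1,1,1,1,1).

The boundary map ∂_2: C_2 → C_1 maps a triangle to the signed sum of its edges. For instance
  ∂[v_1,v_2,v_3] = [v_2,v_3] − [v_1,v_3] + [v_1,v_2],
  ∂[v_2,v_3,v_6] = [v_3,v_6] − [v_2,v_6] + [v_2,v_3].
The 18×12 boundary matrix has rank 12 and Smith normal form diag(1,1,1,1,1,1,1,1,1,1,1,2).

Computing H_k = (kernel of ∂_k) / (image of ∂_{k+1}):

  H_0: rank C_0 − rank ∂_1 = 7 − 6 = 1, and the invariant factors of ∂_1 are all 1, so H_0 = Z.
  H_1: rank ker ∂_1 − rank ∂_2 = (18 − 6) − 12 = 0, and ∂_2 has invariant factor 2 > 1, so H_1 = Z/2.
  H_2: rank ker ∂_2 − rank ∂_3 = (12 − 12) − 0 = 0, and there is no ∂_3, so H_2 = 0.

H_0 ≅ Z,  H_1 ≅ Z/2,  H_2 = 0.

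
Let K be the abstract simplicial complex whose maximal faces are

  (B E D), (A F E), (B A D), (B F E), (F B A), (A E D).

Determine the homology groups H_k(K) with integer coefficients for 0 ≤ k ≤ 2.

Take the total order A < B < D < E < F on the vertex set. Then K (dimension 2) consists of the simplices:

  0-simplices (5): A, B, D, E, F
  1-simplices (9): AB, AD, AE, AF, BD, BE, BF, DE, EF
  2-simplices (6): ABD, ABF, ADE, AEF, BDE, BEF

Hence C_0 ≅ Z^5, C_1 ≅ Z^9, C_2 ≅ Z^6.

The boundary map ∂_1: C_1 → C_0 sends each edge [p,q] (with p < q) to q − p. For instance
  ∂DE = E − D.
The resulting 5×9 matrix has rank 4, and its Smith normal form has invariant factors (1,1,1,1).

Boundary ∂_2: C_2 → C_1 acts by ∂[p,q,r] = [q,r] − [p,r] + [p,q]. For instance
  ∂ABD = BD − AD + AB,
  ∂AEF = EF − AF + AE.
The 9×6 boundary matrix has rank 5 and Smith normal form diag(1,1,1,1,1).

Reading off H_k = ker ∂_k / im ∂_{k+1}:

  H_0: rank C_0 − rank ∂_1 = 5 − 4 = 1, and the invariant factors of ∂_1 are all 1, so H_0 = Z.
  H_1: rank ker ∂_1 − rank ∂_2 = (9 − 4) − 5 = 0, and the invariant factors of ∂_2 are all 1, so H_1 = 0.
  H_2: rank ker ∂_2 − rank ∂_3 = (6 − 5) − 0 = 1, and there is no ∂_3, so H_2 = Z.

H_0 ≅ Z,  H_1 = 0,  H_2 ≅ Z.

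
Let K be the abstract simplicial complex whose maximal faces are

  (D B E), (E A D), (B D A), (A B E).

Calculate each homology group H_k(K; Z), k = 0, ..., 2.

H_0 = Z,  H_1 = 0,  H_2 = Z.

Take the total order A < B < D < E on the vertex set. Then K (dimension 2) consists of the simplices:

  0-simplices (4): A, B, D, E
  1-simplices (6): AB, AD, AE, BD, BE, DE
  2-simplices (4): ABD, ABE, ADE, BDE

so the chain groups are C_0 ≅ Z^4, C_1 ≅ Z^6, C_2 ≅ Z^4.

Boundary ∂_1: C_1 → C_0 sends each edge [p,q] (with p < q) to q − p.
As a 4×6 matrix over Z this has rank 3, with invariant factors (1,1,1).

The boundary map ∂_2: C_2 → C_1 acts by ∂[p,q,r] = [q,r] − [p,r] + [p,q]. For instance
  ∂ADE = DE − AE + AD,
  ∂ABE = BE − AE + AB.
As a 6×4 matrix over Z this has rank 3, with invariant factors (1,1,1).

From H_k ≅ ker(∂_k) / im(∂_{k+1}) we obtain:

  H_0: rank C_0 − rank ∂_1 = 4 − 3 = 1, and the invariant factors of ∂_1 are all 1, so H_0 = Z.
  H_1: rank ker ∂_1 − rank ∂_2 = (6 − 3) − 3 = 0, and the invariant factors of ∂_2 are all 1, so H_1 = 0.
  H_2: rank ker ∂_2 − rank ∂_3 = (4 − 3) − 0 = 1, and there is no ∂_3, so H_2 = Z.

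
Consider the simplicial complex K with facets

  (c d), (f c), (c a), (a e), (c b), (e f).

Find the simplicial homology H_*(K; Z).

H_0 ≅ Z,  H_1 ≅ Z.

We work with the vertex ordering a < b < c < d < e < f. The simplices of K, each written with vertices in increasing order, are:

  0-simplices (6): a, b, c, d, e, f
  1-simplices (6): ac, ae, bc, cd, cf, ef

giving chain groups C_0 ≅ Z^6, C_1 ≅ Z^6.

The boundary map ∂_1: C_1 → C_0 sends each edge [p,q] (with p < q) to q − p. For instance
  ∂ae = e − a.
The 6×6 boundary matrix has rank 5 and Smith normal form diag(1,1,1,1,1).

Computing H_k = (kernel of ∂_k) / (image of ∂_{k+1}):

  H_0: rank C_0 − rank ∂_1 = 6 − 5 = 1, and the invariant factors of ∂_1 are all 1, so H_0 = Z.
  H_1: rank ker ∂_1 − rank ∂_2 = (6 − 5) − 0 = 1, and there is no ∂_2, so H_1 = Z.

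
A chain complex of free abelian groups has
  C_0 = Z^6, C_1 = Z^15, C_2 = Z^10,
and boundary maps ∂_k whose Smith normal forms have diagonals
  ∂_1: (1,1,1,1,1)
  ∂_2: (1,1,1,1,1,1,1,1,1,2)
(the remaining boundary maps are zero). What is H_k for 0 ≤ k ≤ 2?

H_0: b_0 = 6 − 0 − 5 = 1; torsion from ∂_1 factors > 1: none. So H_0 ≅ Z.
H_1: b_1 = 15 − 5 − 10 = 0; torsion from ∂_2 factors > 1: [2]. So H_1 ≅ Z/2Z.
H_2: b_2 = 10 − 10 − 0 = 0; torsion from ∂_3 factors > 1: none. So H_2 ≅ 0.

H_0 ≅ Z,  H_1 ≅ Z/2Z,  H_2 = 0.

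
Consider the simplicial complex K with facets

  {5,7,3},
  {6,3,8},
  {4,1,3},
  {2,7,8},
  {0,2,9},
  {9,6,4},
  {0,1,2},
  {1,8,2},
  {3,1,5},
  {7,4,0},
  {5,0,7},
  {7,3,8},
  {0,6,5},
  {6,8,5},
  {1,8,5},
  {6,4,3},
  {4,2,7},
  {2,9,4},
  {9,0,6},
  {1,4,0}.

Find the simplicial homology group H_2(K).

We work with the vertex ordering 0 < 1 < 2 < 3 < 4 < 5 < 6 < 7 < 8 < 9. The simplices of K, each written with vertices in increasing order, are:

  0-simplices (10): [0], [1], [2], [3], [4], [5], [6], [7], [8], [9]
  1-simplices (30): (30 of them)
  2-simplices (20): (20 of them)

Hence C_0 ≅ Z^10, C_1 ≅ Z^30, C_2 ≅ Z^20.

The boundary map ∂_1: C_1 → C_0 maps an edge to its endpoints' difference, ∂[p,q] = q − p. For instance
  ∂[2,4] = [4] − [2].
The 10×30 boundary matrix has rank 9 and Smith normal form diag(1,1,1,1,1,1,1,1,1).

∂_2: C_2 → C_1 acts by ∂[p,q,r] = [q,r] − [p,r] + [p,q]. For instance
  ∂[0,1,2] = [1,2] − [0,2] + [0,1],
  ∂[2,4,7] = [4,7] − [2,7] + [2,4].
The resulting 30×20 matrix has rank 20, and its Smith normal form has invariant factors (1,1,1,1,1,1,1,1,1,1,1,1,1,1,1,1,1,1,1,2).

Now H_k = ker ∂_k / im ∂_{k+1}, so:

  H_2: rank ker ∂_2 − rank ∂_3 = (20 − 20) − 0 = 0, and there is no ∂_3, so H_2 ≅ 0.

(K is a triangulation of the Klein bottle.)

H_2 = 0.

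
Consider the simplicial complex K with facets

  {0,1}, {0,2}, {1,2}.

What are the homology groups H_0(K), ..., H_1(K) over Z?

H_0 ≅ Z,  H_1 ≅ Z.

We work with the vertex ordering 0 < 1 < 2. The simplices of K, each written with vertices in increasing order, are:

  0-simplices (3): [0], [1], [2]
  1-simplices (3): [0,1], [0,2], [1,2]

so the chain groups are C_0 ≅ Z^3, C_1 ≅ Z^3.

The boundary map ∂_1: C_1 → C_0 maps an edge to its endpoints' difference, ∂[p,q] = q − p.
The 3×3 boundary matrix has rank 2 and Smith normal form diag(1,1).

Reading off H_k = ker ∂_k / im ∂_{k+1}:

  H_0: rank C_0 − rank ∂_1 = 3 − 2 = 1, and the invariant factors of ∂_1 are all 1, so H_0 ≅ Z.
  H_1: rank ker ∂_1 − rank ∂_2 = (3 − 2) − 0 = 1, and there is no ∂_2, so H_1 ≅ Z.

As a check, the Euler characteristic is 3 − 3 = 0, which agrees with 1 − 1 = 0.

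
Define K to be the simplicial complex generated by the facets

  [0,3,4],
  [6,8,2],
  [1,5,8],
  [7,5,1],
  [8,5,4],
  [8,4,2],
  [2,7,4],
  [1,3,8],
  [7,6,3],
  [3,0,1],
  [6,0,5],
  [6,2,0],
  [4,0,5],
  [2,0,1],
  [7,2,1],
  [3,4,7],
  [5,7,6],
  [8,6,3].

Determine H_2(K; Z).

We work with the vertex ordering 0 < 1 < 2 < 3 < 4 < 5 < 6 < 7 < 8. The simplices of K, each written with vertices in increasing order, are:

  0-simplices (9): [0], [1], [2], [3], [4], [5], [6], [7], [8]
  1-simplices (27): (27 of them)
  2-simplices (18): [0,1,2], [0,1,3], [0,2,6], [0,3,4], [0,4,5], [0,5,6], [1,2,7], [1,3,8], [1,5,7], [1,5,8], [2,4,7], [2,4,8], [2,6,8], [3,4,7], [3,6,7], [3,6,8], [4,5,8], [5,6,7]

Hence C_0 ≅ Z^9, C_1 ≅ Z^27, C_2 ≅ Z^18.

Boundary ∂_1: C_1 → C_0 is given by ∂[p,q] = [q] − [p].
The 9×27 boundary matrix has rank 8 and Smith normal form diag(1,1,1,1,1,1,1,1).

The boundary map ∂_2: C_2 → C_1 maps a triangle to the signed sum of its edges. For instance
  ∂[0,1,3] = [1,3] − [0,3] + [0,1],
  ∂[2,4,8] = [4,8] − [2,8] + [2,4].
This gives a 27×18 integer matrix of rank 17; reducing to Smith normal form yields diagonal entries (1,1,1,1,1,1,1,1,1,1,1,1,1,1,1,1,1).

Reading off H_k = ker ∂_k / im ∂_{k+1}:

  H_2: rank ker ∂_2 − rank ∂_3 = (18 − 17) − 0 = 1, and there is no ∂_3, so H_2 = Z.

H_2 ≅ Z.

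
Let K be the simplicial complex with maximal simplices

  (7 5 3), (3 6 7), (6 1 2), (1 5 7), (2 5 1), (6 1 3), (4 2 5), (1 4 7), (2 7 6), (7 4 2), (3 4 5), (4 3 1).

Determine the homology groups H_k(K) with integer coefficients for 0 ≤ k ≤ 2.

H_0 = Z,  H_1 = Z/2Z,  H_2 = 0.

We work with the vertex ordering 1 < 2 < 3 < 4 < 5 < 6 < 7. The simplices of K, each written with vertices in increasing order, are:

  0-simplices (7): [1], [2], [3], [4], [5], [6], [7]
  1-simplices (18): [1,2], [1,3], [1,4], [1,5], [1,6], [1,7], [2,4], [2,5], [2,6], [2,7], [3,4], [3,5], [3,6], [3,7], [4,5], [4,7], [5,7], [6,7]
  2-simplices (12): [1,2,5], [1,2,6], [1,3,4], [1,3,6], [1,4,7], [1,5,7], [2,4,5], [2,4,7], [2,6,7], [3,4,5], [3,5,7], [3,6,7]

so the chain groups are C_0 ≅ Z^7, C_1 ≅ Z^18, C_2 ≅ Z^12.

∂_1: C_1 → C_0 maps an edge to its endpoints' difference, ∂[p,q] = q − p. For instance
  ∂[1,2] = [2] − [1].
The 7×18 boundary matrix has rank 6 and Smith normal form diag(1,1,1,1,1,1).

The boundary map ∂_2: C_2 → C_1 acts by ∂[p,q,r] = [q,r] − [p,r] + [p,q]. For instance
  ∂[1,3,6] = [3,6] − [1,6] + [1,3],
  ∂[1,2,6] = [2,6] − [1,6] + [1,2].
The 18×12 boundary matrix has rank 12 and Smith normal form diag(1,1,1,1,1,1,1,1,1,1,1,2).

Now H_k = ker ∂_k / im ∂_{k+1}, so:

  H_0: rank C_0 − rank ∂_1 = 7 − 6 = 1, and the invariant factors of ∂_1 are all 1, so H_0 ≅ Z.
  H_1: rank ker ∂_1 − rank ∂_2 = (18 − 6) − 12 = 0, and ∂_2 has invariant factor 2 > 1, so H_1 ≅ Z/2Z.
  H_2: rank ker ∂_2 − rank ∂_3 = (12 − 12) − 0 = 0, and there is no ∂_3, so H_2 ≅ 0.

(K is a triangulation of the real projective plane RP^2.)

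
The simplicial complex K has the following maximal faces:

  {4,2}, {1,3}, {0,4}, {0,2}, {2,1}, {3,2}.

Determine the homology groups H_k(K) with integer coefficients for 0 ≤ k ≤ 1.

H_0 = Z,  H_1 = Z^2.

We work with the vertex ordering 0 < 1 < 2 < 3 < 4. The simplices of K, each written with vertices in increasing order, are:

  0-simplices (5): [0], [1], [2], [3], [4]
  1-simplices (6): [0,2], [0,4], [1,2], [1,3], [2,3], [2,4]

giving chain groups C_0 ≅ Z^5, C_1 ≅ Z^6.

The boundary map ∂_1: C_1 → C_0 sends each edge [p,q] (with p < q) to q − p. For instance
  ∂[1,2] = [2] − [1].
The 5×6 boundary matrix has rank 4 and Smith normal form diag(1,1,1,1).

Reading off H_k = ker ∂_k / im ∂_{k+1}:

  H_0: rank C_0 − rank ∂_1 = 5 − 4 = 1, and the invariant factors of ∂_1 are all 1, so H_0 = Z.
  H_1: rank ker ∂_1 − rank ∂_2 = (6 − 4) − 0 = 2, and there is no ∂_2, so H_1 = Z^2.

As a check, the Euler characteristic is 5 − 6 = -1, which agrees with 1 − 2 = -1.
(K is a triangulation of a wedge of 2 circles.)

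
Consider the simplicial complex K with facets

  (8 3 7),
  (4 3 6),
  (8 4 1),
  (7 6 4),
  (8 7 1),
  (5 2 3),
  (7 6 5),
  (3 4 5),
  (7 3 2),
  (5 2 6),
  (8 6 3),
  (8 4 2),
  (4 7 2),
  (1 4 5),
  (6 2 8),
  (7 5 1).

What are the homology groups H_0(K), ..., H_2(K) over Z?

H_0 = Z,  H_1 = Z^2,  H_2 = Z.

We work with the vertex ordering 1 < 2 < 3 < 4 < 5 < 6 < 7 < 8. The simplices of K, each written with vertices in increasing order, are:

  0-simplices (8): [1], [2], [3], [4], [5], [6], [7], [8]
  1-simplices (24): (24 of them)
  2-simplices (16): [1,4,5], [1,4,8], [1,5,7], [1,7,8], [2,3,5], [2,3,7], [2,4,7], [2,4,8], [2,5,6], [2,6,8], [3,4,5], [3,4,6], [3,6,8], [3,7,8], [4,6,7], [5,6,7]

giving chain groups C_0 ≅ Z^8, C_1 ≅ Z^24, C_2 ≅ Z^16.

The boundary map ∂_1: C_1 → C_0 maps an edge to its endpoints' difference, ∂[p,q] = q − p. For instance
  ∂[1,5] = [5] − [1].
The resulting 8×24 matrix has rank 7, and its Smith normal form has invariant factors (1,1,1,1,1,1,1).

The boundary map ∂_2: C_2 → C_1 acts by ∂[p,q,r] = [q,r] − [p,r] + [p,q]. For instance
  ∂[5,6,7] = [6,7] − [5,7] + [5,6],
  ∂[1,4,5] = [4,5] − [1,5] + [1,4].
This gives a 24×16 integer matrix of rank 15; reducing to Smith normal form yields diagonal entries (1,1,1,1,1,1,1,1,1,1,1,1,1,1,1).

Now H_k = ker ∂_k / im ∂_{k+1}, so:

  H_0: rank C_0 − rank ∂_1 = 8 − 7 = 1, and the invariant factors of ∂_1 are all 1, so H_0 ≅ Z.
  H_1: rank ker ∂_1 − rank ∂_2 = (24 − 7) − 15 = 2, and the invariant factors of ∂_2 are all 1, so H_1 ≅ Z^2.
  H_2: rank ker ∂_2 − rank ∂_3 = (16 − 15) − 0 = 1, and there is no ∂_3, so H_2 ≅ Z.

As a check, the Euler characteristic is 8 − 24 + 16 = 0, which agrees with 1 − 2 + 1 = 0.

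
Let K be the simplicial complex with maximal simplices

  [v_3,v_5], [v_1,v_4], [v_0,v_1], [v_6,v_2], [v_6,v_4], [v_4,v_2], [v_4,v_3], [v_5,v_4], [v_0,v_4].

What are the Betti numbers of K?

b_0 = 1, b_1 = 3.

Fix the vertex order v_0 < v_1 < v_2 < v_3 < v_4 < v_5 < v_6 and write every simplex with vertices in increasing order. Then dim K = 1 and the simplices of K are:

  0-simplices (7): [v_0], [v_1], [v_2], [v_3], [v_4], [v_5], [v_6]
  1-simplices (9): [v_0,v_1], [v_0,v_4], [v_1,v_4], [v_2,v_4], [v_2,v_6], [v_3,v_4], [v_3,v_5], [v_4,v_5], [v_4,v_6]

Hence C_0 ≅ Z^7, C_1 ≅ Z^9.

Boundary ∂_1: C_1 → C_0 sends each edge [p,q] (with p < q) to q − p. For instance
  ∂[v_0,v_4] = [v_4] − [v_0].
The 7×9 boundary matrix has rank 6 and Smith normal form diag(1,1,1,1,1,1).

Reading off H_k = ker ∂_k / im ∂_{k+1}:

  H_0: rank C_0 − rank ∂_1 = 7 − 6 = 1, and the invariant factors of ∂_1 are all 1, so H_0 = Z.
  H_1: rank ker ∂_1 − rank ∂_2 = (9 − 6) − 0 = 3, and there is no ∂_2, so H_1 = Z^3.

Hence the Betti numbers are b_0 = 1, b_1 = 3.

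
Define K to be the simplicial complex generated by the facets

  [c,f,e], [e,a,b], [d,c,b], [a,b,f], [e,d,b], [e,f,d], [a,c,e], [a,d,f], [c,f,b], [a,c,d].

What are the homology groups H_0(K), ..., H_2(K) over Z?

We work with the vertex ordering a < b < c < d < e < f. The simplices of K, each written with vertices in increasing order, are:

  0-simplices (6): a, b, c, d, e, f
  1-simplices (15): ab, ac, ad, ae, af, bc, bd, be, bf, cd, ce, cf, de, df, ef
  2-simplices (10): abe, abf, acd, ace, adf, bcd, bcf, bde, cef, def

so the chain groups are C_0 ≅ Z^6, C_1 ≅ Z^15, C_2 ≅ Z^10.

∂_1: C_1 → C_0 sends each edge [p,q] (with p < q) to q − p.
The 6×15 boundary matrix has rank 5 and Smith normal form diag(1,1,1,1,1).

Boundary ∂_2: C_2 → C_1 acts by ∂[p,q,r] = [q,r] − [p,r] + [p,q]. For instance
  ∂ace = ce − ae + ac,
  ∂abe = be − ae + ab.
This gives a 15×10 integer matrix of rank 10; reducing to Smith normal form yields diagonal entries (1,1,1,1,1,1,1,1,1,2).

Reading off H_k = ker ∂_k / im ∂_{k+1}:

  H_0: rank C_0 − rank ∂_1 = 6 − 5 = 1, and the invariant factors of ∂_1 are all 1, so H_0 ≅ Z.
  H_1: rank ker ∂_1 − rank ∂_2 = (15 − 5) − 10 = 0, and ∂_2 has invariant factor 2 > 1, so H_1 ≅ Z/2Z.
  H_2: rank ker ∂_2 − rank ∂_3 = (10 − 10) − 0 = 0, and there is no ∂_3, so H_2 ≅ 0.

As a check, the Euler characteristic is 6 − 15 + 10 = 1, which agrees with 1 − 0 + 0 = 1.
(K is a triangulation of the real projective plane RP^2.)

H_0 = Z,  H_1 = Z/2Z,  H_2 = 0.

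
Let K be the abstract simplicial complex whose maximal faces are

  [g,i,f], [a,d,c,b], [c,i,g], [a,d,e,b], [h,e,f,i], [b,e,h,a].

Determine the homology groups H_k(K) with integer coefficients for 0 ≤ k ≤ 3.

Order the vertices as a < b < c < d < e < f < g < h < i. Listing each simplex with vertices in this order, K has dimension 3 with simplices:

  0-simplices (9): a, b, c, d, e, f, g, h, i
  1-simplices (21): ab, ac, ad, ae, ah, bc, bd, be, bh, cd, cg, ci, de, ef, eh, ei, fg, fh, fi, gi, hi
  2-simplices (16): abc, abd, abe, abh, acd, ade, aeh, bcd, bde, beh, cgi, efh, efi, ehi, fgi, fhi
  3-simplices (4): abcd, abde, abeh, efhi

so the chain groups are C_0 ≅ Z^9, C_1 ≅ Z^21, C_2 ≅ Z^16, C_3 ≅ Z^4.

∂_1: C_1 → C_0 sends each edge [p,q] (with p < q) to q − p. For instance
  ∂ef = f − e.
As a 9×21 matrix over Z this has rank 8, with invariant factors (1,1,1,1,1,1,1,1).

∂_2: C_2 → C_1 acts by ∂[p,q,r] = [q,r] − [p,r] + [p,q]. For instance
  ∂bde = de − be + bd,
  ∂acd = cd − ad + ac.
This gives a 21×16 integer matrix of rank 12; reducing to Smith normal form yields diagonal entries (1,1,1,1,1,1,1,1,1,1,1,1).

The boundary map ∂_3: C_3 → C_2 sends each 3-simplex σ to the alternating sum Σ_i (−1)^i (σ with its i-th vertex removed). For instance
  ∂abde = bde − ade + abe − abd,
  ∂abeh = beh − aeh + abh − abe.
The resulting 16×4 matrix has rank 4, and its Smith normal form has invariant factors (1,1,1,1).

From H_k ≅ ker(∂_k) / im(∂_{k+1}) we obtain:

  H_0: rank C_0 − rank ∂_1 = 9 − 8 = 1, and the invariant factors of ∂_1 are all 1, so H_0 ≅ Z.
  H_1: rank ker ∂_1 − rank ∂_2 = (21 − 8) − 12 = 1, and the invariant factors of ∂_2 are all 1, so H_1 ≅ Z.
  H_2: rank ker ∂_2 − rank ∂_3 = (16 − 12) − 4 = 0, and the invariant factors of ∂_3 are all 1, so H_2 ≅ 0.
  H_3: rank ker ∂_3 − rank ∂_4 = (4 − 4) − 0 = 0, and there is no ∂_4, so H_3 ≅ 0.

As a check, the Euler characteristic is 9 − 21 + 16 − 4 = 0, which agrees with 1 − 1 + 0 − 0 = 0.

H_0 = Z,  H_1 = Z,  H_2 = 0,  H_3 = 0.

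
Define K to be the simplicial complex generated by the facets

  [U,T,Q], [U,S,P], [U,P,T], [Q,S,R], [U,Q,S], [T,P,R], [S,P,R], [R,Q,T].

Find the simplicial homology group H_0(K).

H_0 = Z.

We work with the vertex ordering P < Q < R < S < T < U. The simplices of K, each written with vertices in increasing order, are:

  0-simplices (6): P, Q, R, S, T, U
  1-simplices (12): PR, PS, PT, PU, QR, QS, QT, QU, RS, RT, SU, TU
  2-simplices (8): PRS, PRT, PSU, PTU, QRS, QRT, QSU, QTU

giving chain groups C_0 ≅ Z^6, C_1 ≅ Z^12, C_2 ≅ Z^8.

∂_1: C_1 → C_0 sends each edge [p,q] (with p < q) to q − p. For instance
  ∂QU = U − Q.
This gives a 6×12 integer matrix of rank 5; reducing to Smith normal form yields diagonal entries (1,1,1,1,1).

The boundary map ∂_2: C_2 → C_1 maps a triangle to the signed sum of its edges. For instance
  ∂PTU = TU − PU + PT,
  ∂QSU = SU − QU + QS.
As a 12×8 matrix over Z this has rank 7, with invariant factors (1,1,1,1,1,1,1).

From H_k ≅ ker(∂_k) / im(∂_{k+1}) we obtain:

  H_0: rank C_0 − rank ∂_1 = 6 − 5 = 1, and the invariant factors of ∂_1 are all 1, so H_0 = Z.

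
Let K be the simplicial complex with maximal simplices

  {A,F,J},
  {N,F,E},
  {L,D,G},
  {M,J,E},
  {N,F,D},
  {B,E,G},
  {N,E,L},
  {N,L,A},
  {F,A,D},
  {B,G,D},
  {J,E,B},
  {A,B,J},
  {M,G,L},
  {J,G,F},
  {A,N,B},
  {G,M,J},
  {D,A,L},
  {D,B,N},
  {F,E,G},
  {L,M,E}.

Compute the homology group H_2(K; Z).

H_2 ≅ 0.

K has 10 vertices, 30 edges, 20 triangles.
rank ∂_2 = 20, rank ∂_3 = 0 ⇒ b_2 = 20 − 20 − 0 = 0. So H_2 ≅ 0.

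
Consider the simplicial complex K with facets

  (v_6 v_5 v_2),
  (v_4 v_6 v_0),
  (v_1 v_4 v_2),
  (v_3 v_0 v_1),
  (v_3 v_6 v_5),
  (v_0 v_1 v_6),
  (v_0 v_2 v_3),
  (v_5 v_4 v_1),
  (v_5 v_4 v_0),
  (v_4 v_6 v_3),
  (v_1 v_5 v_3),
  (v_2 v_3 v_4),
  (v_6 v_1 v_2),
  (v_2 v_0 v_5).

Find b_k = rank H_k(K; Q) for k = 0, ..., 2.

b_0 = 1, b_1 = 2, b_2 = 1.

Order the vertices as v_0 < v_1 < v_2 < v_3 < v_4 < v_5 < v_6. Listing each simplex with vertices in this order, K has dimension 2 with simplices:

  0-simplices (7): [v_0], [v_1], [v_2], [v_3], [v_4], [v_5], [v_6]
  1-simplices (21): (21 of them)
  2-simplices (14): (14 of them)

so the chain groups are C_0 ≅ Z^7, C_1 ≅ Z^21, C_2 ≅ Z^14.

The boundary map ∂_1: C_1 → C_0 sends each edge [p,q] (with p < q) to q − p. For instance
  ∂[v_3,v_5] = [v_5] − [v_3].
This gives a 7×21 integer matrix of rank 6; reducing to Smith normal form yields diagonal entries (1,1,1,1,1,1).

∂_2: C_2 → C_1 maps a triangle to the signed sum of its edges. For instance
  ∂[v_2,v_5,v_6] = [v_5,v_6] − [v_2,v_6] + [v_2,v_5],
  ∂[v_2,v_3,v_4] = [v_3,v_4] − [v_2,v_4] + [v_2,v_3].
The 21×14 boundary matrix has rank 13 and Smith normal form diag(1,1,1,1,1,1,1,1,1,1,1,1,1).

From H_k ≅ ker(∂_k) / im(∂_{k+1}) we obtain:

  H_0: rank C_0 − rank ∂_1 = 7 − 6 = 1, and the invariant factors of ∂_1 are all 1, so H_0 = Z.
  H_1: rank ker ∂_1 − rank ∂_2 = (21 − 6) − 13 = 2, and the invariant factors of ∂_2 are all 1, so H_1 = Z^2.
  H_2: rank ker ∂_2 − rank ∂_3 = (14 − 13) − 0 = 1, and there is no ∂_3, so H_2 = Z.

Hence the Betti numbers are b_0 = 1, b_1 = 2, b_2 = 1.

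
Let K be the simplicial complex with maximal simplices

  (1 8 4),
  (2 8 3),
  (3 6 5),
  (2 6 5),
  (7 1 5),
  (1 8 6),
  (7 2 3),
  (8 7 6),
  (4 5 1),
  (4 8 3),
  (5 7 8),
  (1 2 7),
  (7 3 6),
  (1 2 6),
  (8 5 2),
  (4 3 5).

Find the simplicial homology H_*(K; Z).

H_0 ≅ Z,  H_1 ≅ Z^2,  H_2 ≅ Z.

Take the total order 1 < 2 < 3 < 4 < 5 < 6 < 7 < 8 on the vertex set. Then K (dimension 2) consists of the simplices:

  0-simplices (8): [1], [2], [3], [4], [5], [6], [7], [8]
  1-simplices (24): (24 of them)
  2-simplices (16): [1,2,6], [1,2,7], [1,4,5], [1,4,8], [1,5,7], [1,6,8], [2,3,7], [2,3,8], [2,5,6], [2,5,8], [3,4,5], [3,4,8], [3,5,6], [3,6,7], [5,7,8], [6,7,8]

so the chain groups are C_0 ≅ Z^8, C_1 ≅ Z^24, C_2 ≅ Z^16.

The boundary map ∂_1: C_1 → C_0 sends each edge [p,q] (with p < q) to q − p.
As a 8×24 matrix over Z this has rank 7, with invariant factors (1,1,1,1,1,1,1).

The boundary map ∂_2: C_2 → C_1 sends each 2-simplex [p,q,r] to [q,r] − [p,r] + [p,q]. For instance
  ∂[2,3,8] = [3,8] − [2,8] + [2,3],
  ∂[1,2,7] = [2,7] − [1,7] + [1,2].
The 24×16 boundary matrix has rank 15 and Smith normal form diag(1,1,1,1,1,1,1,1,1,1,1,1,1,1,1).

Now H_k = ker ∂_k / im ∂_{k+1}, so:

  H_0: rank C_0 − rank ∂_1 = 8 − 7 = 1, and the invariant factors of ∂_1 are all 1, so H_0 = Z.
  H_1: rank ker ∂_1 − rank ∂_2 = (24 − 7) − 15 = 2, and the invariant factors of ∂_2 are all 1, so H_1 = Z^2.
  H_2: rank ker ∂_2 − rank ∂_3 = (16 − 15) − 0 = 1, and there is no ∂_3, so H_2 = Z.

As a check, the Euler characteristic is 8 − 24 + 16 = 0, which agrees with 1 − 2 + 1 = 0.
(K is a triangulation of the torus T^2.)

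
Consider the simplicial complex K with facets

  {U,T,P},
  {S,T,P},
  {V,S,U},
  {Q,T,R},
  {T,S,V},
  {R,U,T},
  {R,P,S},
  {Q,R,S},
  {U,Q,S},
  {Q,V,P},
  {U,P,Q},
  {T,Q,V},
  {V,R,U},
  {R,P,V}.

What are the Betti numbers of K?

Take the total order P < Q < R < S < T < U < V on the vertex set. Then K (dimension 2) consists of the simplices:

  0-simplices (7): P, Q, R, S, T, U, V
  1-simplices (21): PQ, PR, PS, PT, PU, PV, QR, QS, QT, QU, QV, RS, RT, RU, RV, ST, SU, SV, TU, TV, UV
  2-simplices (14): PQU, PQV, PRS, PRV, PST, PTU, QRS, QRT, QSU, QTV, RTU, RUV, STV, SUV

Hence C_0 ≅ Z^7, C_1 ≅ Z^21, C_2 ≅ Z^14.

∂_1: C_1 → C_0 is given by ∂[p,q] = [q] − [p].
The resulting 7×21 matrix has rank 6, and its Smith normal form has invariant factors (1,1,1,1,1,1).

∂_2: C_2 → C_1 acts by ∂[p,q,r] = [q,r] − [p,r] + [p,q]. For instance
  ∂QRS = RS − QS + QR,
  ∂RTU = TU − RU + RT.
This gives a 21×14 integer matrix of rank 13; reducing to Smith normal form yields diagonal entries (1,1,1,1,1,1,1,1,1,1,1,1,1).

Computing H_k = (kernel of ∂_k) / (image of ∂_{k+1}):

  H_0: rank C_0 − rank ∂_1 = 7 − 6 = 1, and the invariant factors of ∂_1 are all 1, so H_0 = Z.
  H_1: rank ker ∂_1 − rank ∂_2 = (21 − 6) − 13 = 2, and the invariant factors of ∂_2 are all 1, so H_1 = Z^2.
  H_2: rank ker ∂_2 − rank ∂_3 = (14 − 13) − 0 = 1, and there is no ∂_3, so H_2 = Z.

(K is a triangulation of the torus T^2.)

Hence the Betti numbers are b_0 = 1, b_1 = 2, b_2 = 1.

b_0 = 1, b_1 = 2, b_2 = 1.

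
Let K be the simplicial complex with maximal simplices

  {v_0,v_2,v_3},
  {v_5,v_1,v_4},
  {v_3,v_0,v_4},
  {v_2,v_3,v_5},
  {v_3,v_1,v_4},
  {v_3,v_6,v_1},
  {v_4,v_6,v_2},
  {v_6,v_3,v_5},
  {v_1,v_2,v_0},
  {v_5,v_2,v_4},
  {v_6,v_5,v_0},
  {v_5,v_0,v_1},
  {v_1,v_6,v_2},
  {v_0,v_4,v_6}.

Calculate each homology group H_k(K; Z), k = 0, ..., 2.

H_0 ≅ Z,  H_1 ≅ Z^2,  H_2 ≅ Z.

We work with the vertex ordering v_0 < v_1 < v_2 < v_3 < v_4 < v_5 < v_6. The simplices of K, each written with vertices in increasing order, are:

  0-simplices (7): [v_0], [v_1], [v_2], [v_3], [v_4], [v_5], [v_6]
  1-simplices (21): (21 of them)
  2-simplices (14): (14 of them)

Hence C_0 ≅ Z^7, C_1 ≅ Z^21, C_2 ≅ Z^14.

Boundary ∂_1: C_1 → C_0 maps an edge to its endpoints' difference, ∂[p,q] = q − p.
As a 7×21 matrix over Z this has rank 6, with invariant factors (1,1,1,1,1,1).

Boundary ∂_2: C_2 → C_1 acts by ∂[p,q,r] = [q,r] − [p,r] + [p,q]. For instance
  ∂[v_0,v_1,v_2] = [v_1,v_2] − [v_0,v_2] + [v_0,v_1],
  ∂[v_1,v_4,v_5] = [v_4,v_5] − [v_1,v_5] + [v_1,v_4].
As a 21×14 matrix over Z this has rank 13, with invariant factors (1,1,1,1,1,1,1,1,1,1,1,1,1).

Now H_k = ker ∂_k / im ∂_{k+1}, so:

  H_0: rank C_0 − rank ∂_1 = 7 − 6 = 1, and the invariant factors of ∂_1 are all 1, so H_0 = Z.
  H_1: rank ker ∂_1 − rank ∂_2 = (21 − 6) − 13 = 2, and the invariant factors of ∂_2 are all 1, so H_1 = Z^2.
  H_2: rank ker ∂_2 − rank ∂_3 = (14 − 13) − 0 = 1, and there is no ∂_3, so H_2 = Z.

As a check, the Euler characteristic is 7 − 21 + 14 = 0, which agrees with 1 − 2 + 1 = 0.
(K is a triangulation of the torus T^2.)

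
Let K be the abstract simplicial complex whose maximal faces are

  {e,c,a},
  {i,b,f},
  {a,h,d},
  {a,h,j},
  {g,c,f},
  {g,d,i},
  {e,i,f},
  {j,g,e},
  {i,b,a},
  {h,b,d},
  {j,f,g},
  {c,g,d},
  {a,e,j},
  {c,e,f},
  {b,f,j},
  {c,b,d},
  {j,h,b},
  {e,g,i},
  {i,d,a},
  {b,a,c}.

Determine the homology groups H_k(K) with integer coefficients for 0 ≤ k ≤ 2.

H_0 ≅ Z,  H_1 ≅ Z ⊕ Z_2,  H_2 = 0.

We work with the vertex ordering a < b < c < d < e < f < g < h < i < j. The simplices of K, each written with vertices in increasing order, are:

  0-simplices (10): a, b, c, d, e, f, g, h, i, j
  1-simplices (30): ab, ac, ad, ae, ah, ai, aj, bc, bd, bf, bh, bi, bj, cd, ce, cf, cg, dg, dh, di, ef, eg, ei, ej, fg, fi, fj, gi, gj, hj
  2-simplices (20): abc, abi, ace, adh, adi, aej, ahj, bcd, bdh, bfi, bfj, bhj, cdg, cef, cfg, dgi, efi, egi, egj, fgj

so the chain groups are C_0 ≅ Z^10, C_1 ≅ Z^30, C_2 ≅ Z^20.

∂_1: C_1 → C_0 sends each edge [p,q] (with p < q) to q − p.
The 10×30 boundary matrix has rank 9 and Smith normal form diag(1,1,1,1,1,1,1,1,1).

Boundary ∂_2: C_2 → C_1 maps a triangle to the signed sum of its edges. For instance
  ∂bdh = dh − bh + bd,
  ∂bfj = fj − bj + bf.
This gives a 30×20 integer matrix of rank 20; reducing to Smith normal form yields diagonal entries (1,1,1,1,1,1,1,1,1,1,1,1,1,1,1,1,1,1,1,2).

From H_k ≅ ker(∂_k) / im(∂_{k+1}) we obtain:

  H_0: rank C_0 − rank ∂_1 = 10 − 9 = 1, and the invariant factors of ∂_1 are all 1, so H_0 ≅ Z.
  H_1: rank ker ∂_1 − rank ∂_2 = (30 − 9) − 20 = 1, and ∂_2 has invariant factor 2 > 1, so H_1 ≅ Z ⊕ Z_2.
  H_2: rank ker ∂_2 − rank ∂_3 = (20 − 20) − 0 = 0, and there is no ∂_3, so H_2 ≅ 0.

As a check, the Euler characteristic is 10 − 30 + 20 = 0, which agrees with 1 − 1 + 0 = 0.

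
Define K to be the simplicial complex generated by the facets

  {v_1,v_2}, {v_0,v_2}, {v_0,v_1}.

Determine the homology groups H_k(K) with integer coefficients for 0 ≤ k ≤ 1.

H_0 ≅ Z,  H_1 ≅ Z.

K has 3 vertices, 3 edges.
rank ∂_0 = 0, rank ∂_1 = 2 ⇒ b_0 = 3 − 0 − 2 = 1; all invariant factors of ∂_1 are 1 so no torsion. So H_0 ≅ Z.
rank ∂_1 = 2, rank ∂_2 = 0 ⇒ b_1 = 3 − 2 − 0 = 1. So H_1 ≅ Z.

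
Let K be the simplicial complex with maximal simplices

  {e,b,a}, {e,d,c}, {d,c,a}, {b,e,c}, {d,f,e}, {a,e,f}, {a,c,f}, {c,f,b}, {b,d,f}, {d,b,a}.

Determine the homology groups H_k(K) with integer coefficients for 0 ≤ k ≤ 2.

Order the vertices as a < b < c < d < e < f. Listing each simplex with vertices in this order, K has dimension 2 with simplices:

  0-simplices (6): a, b, c, d, e, f
  1-simplices (15): ab, ac, ad, ae, af, bc, bd, be, bf, cd, ce, cf, de, df, ef
  2-simplices (10): abd, abe, acd, acf, aef, bce, bcf, bdf, cde, def

Hence C_0 ≅ Z^6, C_1 ≅ Z^15, C_2 ≅ Z^10.

Boundary ∂_1: C_1 → C_0 maps an edge to its endpoints' difference, ∂[p,q] = q − p. For instance
  ∂de = e − d.
This gives a 6×15 integer matrix of rank 5; reducing to Smith normal form yields diagonal entries (1,1,1,1,1).

The boundary map ∂_2: C_2 → C_1 acts by ∂[p,q,r] = [q,r] − [p,r] + [p,q]. For instance
  ∂bdf = df − bf + bd,
  ∂abe = be − ae + ab.
As a 15×10 matrix over Z this has rank 10, with invariant factors (1,1,1,1,1,1,1,1,1,2).

Now H_k = ker ∂_k / im ∂_{k+1}, so:

  H_0: rank C_0 − rank ∂_1 = 6 − 5 = 1, and the invariant factors of ∂_1 are all 1, so H_0 = Z.
  H_1: rank ker ∂_1 − rank ∂_2 = (15 − 5) − 10 = 0, and ∂_2 has invariant factor 2 > 1, so H_1 = Z_2.
  H_2: rank ker ∂_2 − rank ∂_3 = (10 − 10) − 0 = 0, and there is no ∂_3, so H_2 = 0.

H_0 ≅ Z,  H_1 ≅ Z_2,  H_2 = 0.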